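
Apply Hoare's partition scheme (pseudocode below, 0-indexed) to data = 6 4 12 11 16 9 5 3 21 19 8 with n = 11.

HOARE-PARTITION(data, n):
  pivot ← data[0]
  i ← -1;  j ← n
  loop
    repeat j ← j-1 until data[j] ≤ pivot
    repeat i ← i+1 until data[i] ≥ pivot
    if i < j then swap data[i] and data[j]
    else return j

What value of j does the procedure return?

2

pivot = data[0] = 6; i = -1, j = 11
j→7 (data[7]=3≤6), i→0 (data[0]=6≥6); i<j, swap → 3 4 12 11 16 9 5 6 21 19 8
j→6 (data[6]=5≤6), i→2 (data[2]=12≥6); i<j, swap → 3 4 5 11 16 9 12 6 21 19 8
j→2, i→3; i≥j, return j=2. data = 3 4 5 11 16 9 12 6 21 19 8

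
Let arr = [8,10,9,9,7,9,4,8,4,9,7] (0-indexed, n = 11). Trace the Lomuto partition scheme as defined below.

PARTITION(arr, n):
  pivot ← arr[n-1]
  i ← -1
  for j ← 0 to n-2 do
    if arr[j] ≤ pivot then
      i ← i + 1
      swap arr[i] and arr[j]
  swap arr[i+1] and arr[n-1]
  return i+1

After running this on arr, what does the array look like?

pivot = arr[10] = 7; i = -1
j=0: arr[0]=8 > 7 → no swap
j=1: arr[1]=10 > 7 → no swap
j=2: arr[2]=9 > 7 → no swap
j=3: arr[3]=9 > 7 → no swap
j=4: arr[4]=7 ≤ 7 → i=0, swap arr[0],arr[4] → [7,10,9,9,8,9,4,8,4,9,7]
j=5: arr[5]=9 > 7 → no swap
j=6: arr[6]=4 ≤ 7 → i=1, swap arr[1],arr[6] → [7,4,9,9,8,9,10,8,4,9,7]
j=7: arr[7]=8 > 7 → no swap
j=8: arr[8]=4 ≤ 7 → i=2, swap arr[2],arr[8] → [7,4,4,9,8,9,10,8,9,9,7]
j=9: arr[9]=9 > 7 → no swap
final swap arr[3],arr[10] → [7,4,4,7,8,9,10,8,9,9,9]; return 3

[7,4,4,7,8,9,10,8,9,9,9]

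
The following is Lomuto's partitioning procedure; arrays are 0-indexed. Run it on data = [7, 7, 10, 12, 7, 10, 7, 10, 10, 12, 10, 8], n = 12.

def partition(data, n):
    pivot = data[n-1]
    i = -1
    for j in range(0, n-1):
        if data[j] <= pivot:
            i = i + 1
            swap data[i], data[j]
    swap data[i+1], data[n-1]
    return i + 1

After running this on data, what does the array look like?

pivot=8, i=-1
j=0: 7≤8, i=0, swap(0,0) ⇒ [7, 7, 10, 12, 7, 10, 7, 10, 10, 12, 10, 8]
j=1: 7≤8, i=1, swap(1,1) ⇒ [7, 7, 10, 12, 7, 10, 7, 10, 10, 12, 10, 8]
j=2: 10>8, skip
j=3: 12>8, skip
j=4: 7≤8, i=2, swap(2,4) ⇒ [7, 7, 7, 12, 10, 10, 7, 10, 10, 12, 10, 8]
j=5: 10>8, skip
j=6: 7≤8, i=3, swap(3,6) ⇒ [7, 7, 7, 7, 10, 10, 12, 10, 10, 12, 10, 8]
j=7: 10>8, skip
j=8: 10>8, skip
j=9: 12>8, skip
j=10: 10>8, skip
swap(4,11) ⇒ [7, 7, 7, 7, 8, 10, 12, 10, 10, 12, 10, 10]; return 4

[7, 7, 7, 7, 8, 10, 12, 10, 10, 12, 10, 10]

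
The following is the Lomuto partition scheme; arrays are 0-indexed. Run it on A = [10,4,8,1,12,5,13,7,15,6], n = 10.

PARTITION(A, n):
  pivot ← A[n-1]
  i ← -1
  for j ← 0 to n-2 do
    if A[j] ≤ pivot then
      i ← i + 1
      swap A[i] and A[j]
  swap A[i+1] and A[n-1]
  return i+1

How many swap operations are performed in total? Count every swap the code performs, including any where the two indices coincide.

4

pivot=6, i=-1
j=0: 10>6, skip
j=1: 4≤6, i=0, swap(0,1) ⇒ [4,10,8,1,12,5,13,7,15,6]
j=2: 8>6, skip
j=3: 1≤6, i=1, swap(1,3) ⇒ [4,1,8,10,12,5,13,7,15,6]
j=4: 12>6, skip
j=5: 5≤6, i=2, swap(2,5) ⇒ [4,1,5,10,12,8,13,7,15,6]
j=6: 13>6, skip
j=7: 7>6, skip
j=8: 15>6, skip
swap(3,9) ⇒ [4,1,5,6,12,8,13,7,15,10]; return 3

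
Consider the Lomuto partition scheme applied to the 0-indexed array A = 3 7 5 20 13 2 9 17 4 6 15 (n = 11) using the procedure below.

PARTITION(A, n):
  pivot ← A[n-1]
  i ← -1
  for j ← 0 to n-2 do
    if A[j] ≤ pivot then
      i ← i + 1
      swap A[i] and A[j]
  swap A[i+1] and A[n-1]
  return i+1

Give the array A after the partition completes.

pivot = A[10] = 15; i = -1
j=0: A[0]=3 ≤ 15 → i=0, swap A[0],A[0] (no change) → 3 7 5 20 13 2 9 17 4 6 15
j=1: A[1]=7 ≤ 15 → i=1, swap A[1],A[1] (no change) → 3 7 5 20 13 2 9 17 4 6 15
j=2: A[2]=5 ≤ 15 → i=2, swap A[2],A[2] (no change) → 3 7 5 20 13 2 9 17 4 6 15
j=3: A[3]=20 > 15 → no swap
j=4: A[4]=13 ≤ 15 → i=3, swap A[3],A[4] → 3 7 5 13 20 2 9 17 4 6 15
j=5: A[5]=2 ≤ 15 → i=4, swap A[4],A[5] → 3 7 5 13 2 20 9 17 4 6 15
j=6: A[6]=9 ≤ 15 → i=5, swap A[5],A[6] → 3 7 5 13 2 9 20 17 4 6 15
j=7: A[7]=17 > 15 → no swap
j=8: A[8]=4 ≤ 15 → i=6, swap A[6],A[8] → 3 7 5 13 2 9 4 17 20 6 15
j=9: A[9]=6 ≤ 15 → i=7, swap A[7],A[9] → 3 7 5 13 2 9 4 6 20 17 15
final swap A[8],A[10] → 3 7 5 13 2 9 4 6 15 17 20; return 8

3 7 5 13 2 9 4 6 15 17 20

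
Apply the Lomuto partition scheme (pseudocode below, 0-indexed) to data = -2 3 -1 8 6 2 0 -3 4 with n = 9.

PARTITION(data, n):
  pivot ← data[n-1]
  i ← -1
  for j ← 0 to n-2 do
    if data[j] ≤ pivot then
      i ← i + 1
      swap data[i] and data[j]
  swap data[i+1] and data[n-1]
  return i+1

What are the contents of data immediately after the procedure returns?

-2 3 -1 2 0 -3 4 8 6

pivot=4, i=-1
j=0: -2≤4, i=0, swap(0,0) ⇒ -2 3 -1 8 6 2 0 -3 4
j=1: 3≤4, i=1, swap(1,1) ⇒ -2 3 -1 8 6 2 0 -3 4
j=2: -1≤4, i=2, swap(2,2) ⇒ -2 3 -1 8 6 2 0 -3 4
j=3: 8>4, skip
j=4: 6>4, skip
j=5: 2≤4, i=3, swap(3,5) ⇒ -2 3 -1 2 6 8 0 -3 4
j=6: 0≤4, i=4, swap(4,6) ⇒ -2 3 -1 2 0 8 6 -3 4
j=7: -3≤4, i=5, swap(5,7) ⇒ -2 3 -1 2 0 -3 6 8 4
swap(6,8) ⇒ -2 3 -1 2 0 -3 4 8 6; return 6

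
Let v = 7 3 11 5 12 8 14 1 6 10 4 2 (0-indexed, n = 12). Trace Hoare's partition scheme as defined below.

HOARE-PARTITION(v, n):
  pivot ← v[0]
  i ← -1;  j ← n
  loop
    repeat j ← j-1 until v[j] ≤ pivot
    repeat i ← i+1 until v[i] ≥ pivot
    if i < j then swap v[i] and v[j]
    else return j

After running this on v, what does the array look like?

pivot=7
j stops at 11 (2), i stops at 0 (7); swap ⇒ 2 3 11 5 12 8 14 1 6 10 4 7
j stops at 10 (4), i stops at 2 (11); swap ⇒ 2 3 4 5 12 8 14 1 6 10 11 7
j stops at 8 (6), i stops at 4 (12); swap ⇒ 2 3 4 5 6 8 14 1 12 10 11 7
j stops at 7 (1), i stops at 5 (8); swap ⇒ 2 3 4 5 6 1 14 8 12 10 11 7
j stops at 5, i stops at 6; i≥j ⇒ return 5. v=2 3 4 5 6 1 14 8 12 10 11 7

2 3 4 5 6 1 14 8 12 10 11 7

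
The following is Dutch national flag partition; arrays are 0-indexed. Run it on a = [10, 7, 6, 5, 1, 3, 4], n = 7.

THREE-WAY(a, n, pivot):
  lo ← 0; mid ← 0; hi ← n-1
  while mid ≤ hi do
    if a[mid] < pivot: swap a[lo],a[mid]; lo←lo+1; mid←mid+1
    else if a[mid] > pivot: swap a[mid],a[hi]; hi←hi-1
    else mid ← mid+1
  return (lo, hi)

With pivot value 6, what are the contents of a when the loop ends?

[4, 3, 5, 1, 6, 7, 10]

lo=0 mid=0 hi=6
10>6: swap(0,6), hi=5 ⇒ [4, 7, 6, 5, 1, 3, 10]
4<6: swap(0,0), lo=1 mid=1 ⇒ [4, 7, 6, 5, 1, 3, 10]
7>6: swap(1,5), hi=4 ⇒ [4, 3, 6, 5, 1, 7, 10]
3<6: swap(1,1), lo=2 mid=2 ⇒ [4, 3, 6, 5, 1, 7, 10]
6=6: mid=3
5<6: swap(2,3), lo=3 mid=4 ⇒ [4, 3, 5, 6, 1, 7, 10]
1<6: swap(3,4), lo=4 mid=5 ⇒ [4, 3, 5, 1, 6, 7, 10]
done. lo=4 hi=4; a=[4, 3, 5, 1, 6, 7, 10]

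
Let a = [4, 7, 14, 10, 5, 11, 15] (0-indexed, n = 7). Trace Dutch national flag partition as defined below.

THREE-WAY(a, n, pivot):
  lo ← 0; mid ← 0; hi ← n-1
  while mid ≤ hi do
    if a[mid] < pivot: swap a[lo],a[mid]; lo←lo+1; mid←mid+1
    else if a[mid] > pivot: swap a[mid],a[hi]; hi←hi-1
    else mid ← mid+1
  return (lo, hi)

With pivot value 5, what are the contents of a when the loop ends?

[4, 5, 10, 14, 11, 15, 7]

lo=0 mid=0 hi=6
4<5: swap(0,0), lo=1 mid=1 ⇒ [4, 7, 14, 10, 5, 11, 15]
7>5: swap(1,6), hi=5 ⇒ [4, 15, 14, 10, 5, 11, 7]
15>5: swap(1,5), hi=4 ⇒ [4, 11, 14, 10, 5, 15, 7]
11>5: swap(1,4), hi=3 ⇒ [4, 5, 14, 10, 11, 15, 7]
5=5: mid=2
14>5: swap(2,3), hi=2 ⇒ [4, 5, 10, 14, 11, 15, 7]
10>5: swap(2,2), hi=1 ⇒ [4, 5, 10, 14, 11, 15, 7]
done. lo=1 hi=1; a=[4, 5, 10, 14, 11, 15, 7]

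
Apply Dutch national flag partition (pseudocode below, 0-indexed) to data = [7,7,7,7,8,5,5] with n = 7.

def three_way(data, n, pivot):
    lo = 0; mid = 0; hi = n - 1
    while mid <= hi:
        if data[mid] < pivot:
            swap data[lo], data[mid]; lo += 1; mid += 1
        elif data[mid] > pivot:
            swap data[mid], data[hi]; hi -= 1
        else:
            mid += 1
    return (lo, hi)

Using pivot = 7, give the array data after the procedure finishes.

pivot = 7; lo=0, mid=0, hi=6
data[mid]=7=7: mid=1
data[mid]=7=7: mid=2
data[mid]=7=7: mid=3
data[mid]=7=7: mid=4
data[mid]=8>7: swap data[4],data[6]; hi=5 → [7,7,7,7,5,5,8]
data[mid]=5<7: swap data[0],data[4]; lo=1,mid=5 → [5,7,7,7,7,5,8]
data[mid]=5<7: swap data[1],data[5]; lo=2,mid=6 → [5,5,7,7,7,7,8]
end: lo=2, hi=5; data = [5,5,7,7,7,7,8]

[5,5,7,7,7,7,8]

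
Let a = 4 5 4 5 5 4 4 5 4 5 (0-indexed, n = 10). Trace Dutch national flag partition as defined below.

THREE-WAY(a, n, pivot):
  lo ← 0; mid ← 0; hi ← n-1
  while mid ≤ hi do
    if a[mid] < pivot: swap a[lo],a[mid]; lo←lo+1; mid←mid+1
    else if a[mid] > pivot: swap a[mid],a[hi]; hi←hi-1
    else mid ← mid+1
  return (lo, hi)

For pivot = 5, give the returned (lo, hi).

(5, 9)

pivot = 5; lo=0, mid=0, hi=9
a[mid]=4<5: swap a[0],a[0]; lo=1,mid=1 → 4 5 4 5 5 4 4 5 4 5
a[mid]=5=5: mid=2
a[mid]=4<5: swap a[1],a[2]; lo=2,mid=3 → 4 4 5 5 5 4 4 5 4 5
a[mid]=5=5: mid=4
a[mid]=5=5: mid=5
a[mid]=4<5: swap a[2],a[5]; lo=3,mid=6 → 4 4 4 5 5 5 4 5 4 5
a[mid]=4<5: swap a[3],a[6]; lo=4,mid=7 → 4 4 4 4 5 5 5 5 4 5
a[mid]=5=5: mid=8
a[mid]=4<5: swap a[4],a[8]; lo=5,mid=9 → 4 4 4 4 4 5 5 5 5 5
a[mid]=5=5: mid=10
end: lo=5, hi=9; a = 4 4 4 4 4 5 5 5 5 5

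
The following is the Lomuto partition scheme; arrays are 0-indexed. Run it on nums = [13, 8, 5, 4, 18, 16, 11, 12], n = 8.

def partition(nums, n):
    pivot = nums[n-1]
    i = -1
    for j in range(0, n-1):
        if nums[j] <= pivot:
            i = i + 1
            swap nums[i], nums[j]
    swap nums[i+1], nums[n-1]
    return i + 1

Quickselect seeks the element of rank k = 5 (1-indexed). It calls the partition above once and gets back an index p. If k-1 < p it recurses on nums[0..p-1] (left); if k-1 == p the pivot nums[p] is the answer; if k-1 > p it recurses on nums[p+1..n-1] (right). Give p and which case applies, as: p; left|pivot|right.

pivot = nums[7] = 12; i = -1
j=0: nums[0]=13 > 12 → no swap
j=1: nums[1]=8 ≤ 12 → i=0, swap nums[0],nums[1] → [8, 13, 5, 4, 18, 16, 11, 12]
j=2: nums[2]=5 ≤ 12 → i=1, swap nums[1],nums[2] → [8, 5, 13, 4, 18, 16, 11, 12]
j=3: nums[3]=4 ≤ 12 → i=2, swap nums[2],nums[3] → [8, 5, 4, 13, 18, 16, 11, 12]
j=4: nums[4]=18 > 12 → no swap
j=5: nums[5]=16 > 12 → no swap
j=6: nums[6]=11 ≤ 12 → i=3, swap nums[3],nums[6] → [8, 5, 4, 11, 18, 16, 13, 12]
final swap nums[4],nums[7] → [8, 5, 4, 11, 12, 16, 13, 18]; return 4
p = 4; k-1 = 4 == 4 ⇒ pivot

4; pivot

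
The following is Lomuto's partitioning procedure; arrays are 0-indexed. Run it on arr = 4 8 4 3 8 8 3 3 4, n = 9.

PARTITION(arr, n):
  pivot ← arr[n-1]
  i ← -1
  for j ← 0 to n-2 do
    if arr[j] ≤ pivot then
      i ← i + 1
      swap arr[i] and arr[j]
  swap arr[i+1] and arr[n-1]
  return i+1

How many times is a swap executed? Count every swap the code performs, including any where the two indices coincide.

6

pivot=4, i=-1
j=0: 4≤4, i=0, swap(0,0) ⇒ 4 8 4 3 8 8 3 3 4
j=1: 8>4, skip
j=2: 4≤4, i=1, swap(1,2) ⇒ 4 4 8 3 8 8 3 3 4
j=3: 3≤4, i=2, swap(2,3) ⇒ 4 4 3 8 8 8 3 3 4
j=4: 8>4, skip
j=5: 8>4, skip
j=6: 3≤4, i=3, swap(3,6) ⇒ 4 4 3 3 8 8 8 3 4
j=7: 3≤4, i=4, swap(4,7) ⇒ 4 4 3 3 3 8 8 8 4
swap(5,8) ⇒ 4 4 3 3 3 4 8 8 8; return 5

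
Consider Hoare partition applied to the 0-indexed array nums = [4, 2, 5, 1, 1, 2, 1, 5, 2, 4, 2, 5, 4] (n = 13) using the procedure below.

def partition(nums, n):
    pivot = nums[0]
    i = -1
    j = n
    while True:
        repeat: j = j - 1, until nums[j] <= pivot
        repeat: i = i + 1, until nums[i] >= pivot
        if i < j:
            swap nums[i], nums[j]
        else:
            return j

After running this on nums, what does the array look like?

[4, 2, 2, 1, 1, 2, 1, 4, 2, 5, 5, 5, 4]

pivot = nums[0] = 4; i = -1, j = 13
j→12 (nums[12]=4≤4), i→0 (nums[0]=4≥4); i<j, swap → [4, 2, 5, 1, 1, 2, 1, 5, 2, 4, 2, 5, 4]
j→10 (nums[10]=2≤4), i→2 (nums[2]=5≥4); i<j, swap → [4, 2, 2, 1, 1, 2, 1, 5, 2, 4, 5, 5, 4]
j→9 (nums[9]=4≤4), i→7 (nums[7]=5≥4); i<j, swap → [4, 2, 2, 1, 1, 2, 1, 4, 2, 5, 5, 5, 4]
j→8, i→9; i≥j, return j=8. nums = [4, 2, 2, 1, 1, 2, 1, 4, 2, 5, 5, 5, 4]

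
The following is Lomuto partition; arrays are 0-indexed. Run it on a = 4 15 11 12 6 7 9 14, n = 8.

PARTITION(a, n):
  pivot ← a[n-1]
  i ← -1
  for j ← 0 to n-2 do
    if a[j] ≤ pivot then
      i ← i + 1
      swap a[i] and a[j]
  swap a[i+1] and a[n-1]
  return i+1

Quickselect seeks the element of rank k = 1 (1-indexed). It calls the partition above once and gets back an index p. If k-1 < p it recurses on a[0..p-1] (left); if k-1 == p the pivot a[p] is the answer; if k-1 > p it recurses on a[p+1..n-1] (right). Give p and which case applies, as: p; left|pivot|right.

pivot=14, i=-1
j=0: 4≤14, i=0, swap(0,0) ⇒ 4 15 11 12 6 7 9 14
j=1: 15>14, skip
j=2: 11≤14, i=1, swap(1,2) ⇒ 4 11 15 12 6 7 9 14
j=3: 12≤14, i=2, swap(2,3) ⇒ 4 11 12 15 6 7 9 14
j=4: 6≤14, i=3, swap(3,4) ⇒ 4 11 12 6 15 7 9 14
j=5: 7≤14, i=4, swap(4,5) ⇒ 4 11 12 6 7 15 9 14
j=6: 9≤14, i=5, swap(5,6) ⇒ 4 11 12 6 7 9 15 14
swap(6,7) ⇒ 4 11 12 6 7 9 14 15; return 6
p = 6; k-1 = 0 < 6 ⇒ left

6; left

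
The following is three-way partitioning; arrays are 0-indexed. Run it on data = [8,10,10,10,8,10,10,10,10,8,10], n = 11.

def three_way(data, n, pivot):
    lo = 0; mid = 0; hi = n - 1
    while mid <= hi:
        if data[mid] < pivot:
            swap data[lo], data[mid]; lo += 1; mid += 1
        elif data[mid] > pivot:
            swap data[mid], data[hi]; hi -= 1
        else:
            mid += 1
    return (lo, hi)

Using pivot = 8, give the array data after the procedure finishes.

[8,8,8,10,10,10,10,10,10,10,10]

lo=0 mid=0 hi=10
8=8: mid=1
10>8: swap(1,10), hi=9 ⇒ [8,10,10,10,8,10,10,10,10,8,10]
10>8: swap(1,9), hi=8 ⇒ [8,8,10,10,8,10,10,10,10,10,10]
8=8: mid=2
10>8: swap(2,8), hi=7 ⇒ [8,8,10,10,8,10,10,10,10,10,10]
10>8: swap(2,7), hi=6 ⇒ [8,8,10,10,8,10,10,10,10,10,10]
10>8: swap(2,6), hi=5 ⇒ [8,8,10,10,8,10,10,10,10,10,10]
10>8: swap(2,5), hi=4 ⇒ [8,8,10,10,8,10,10,10,10,10,10]
10>8: swap(2,4), hi=3 ⇒ [8,8,8,10,10,10,10,10,10,10,10]
8=8: mid=3
10>8: swap(3,3), hi=2 ⇒ [8,8,8,10,10,10,10,10,10,10,10]
done. lo=0 hi=2; data=[8,8,8,10,10,10,10,10,10,10,10]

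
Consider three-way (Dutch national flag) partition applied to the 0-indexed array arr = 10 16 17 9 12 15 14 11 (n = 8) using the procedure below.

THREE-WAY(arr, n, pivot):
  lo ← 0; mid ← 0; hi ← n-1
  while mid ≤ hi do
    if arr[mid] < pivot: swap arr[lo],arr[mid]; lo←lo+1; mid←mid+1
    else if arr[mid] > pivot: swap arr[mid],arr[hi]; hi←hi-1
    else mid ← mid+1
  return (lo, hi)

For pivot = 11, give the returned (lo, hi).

(2, 2)

lo=0 mid=0 hi=7
10<11: swap(0,0), lo=1 mid=1 ⇒ 10 16 17 9 12 15 14 11
16>11: swap(1,7), hi=6 ⇒ 10 11 17 9 12 15 14 16
11=11: mid=2
17>11: swap(2,6), hi=5 ⇒ 10 11 14 9 12 15 17 16
14>11: swap(2,5), hi=4 ⇒ 10 11 15 9 12 14 17 16
15>11: swap(2,4), hi=3 ⇒ 10 11 12 9 15 14 17 16
12>11: swap(2,3), hi=2 ⇒ 10 11 9 12 15 14 17 16
9<11: swap(1,2), lo=2 mid=3 ⇒ 10 9 11 12 15 14 17 16
done. lo=2 hi=2; arr=10 9 11 12 15 14 17 16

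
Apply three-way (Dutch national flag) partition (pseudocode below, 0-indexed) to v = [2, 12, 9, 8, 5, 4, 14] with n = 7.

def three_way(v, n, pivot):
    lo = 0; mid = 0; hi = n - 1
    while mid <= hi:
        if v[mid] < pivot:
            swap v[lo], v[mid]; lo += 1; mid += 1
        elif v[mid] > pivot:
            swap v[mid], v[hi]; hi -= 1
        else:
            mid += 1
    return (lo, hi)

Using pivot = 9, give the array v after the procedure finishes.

[2, 4, 8, 5, 9, 14, 12]

pivot = 9; lo=0, mid=0, hi=6
v[mid]=2<9: swap v[0],v[0]; lo=1,mid=1 → [2, 12, 9, 8, 5, 4, 14]
v[mid]=12>9: swap v[1],v[6]; hi=5 → [2, 14, 9, 8, 5, 4, 12]
v[mid]=14>9: swap v[1],v[5]; hi=4 → [2, 4, 9, 8, 5, 14, 12]
v[mid]=4<9: swap v[1],v[1]; lo=2,mid=2 → [2, 4, 9, 8, 5, 14, 12]
v[mid]=9=9: mid=3
v[mid]=8<9: swap v[2],v[3]; lo=3,mid=4 → [2, 4, 8, 9, 5, 14, 12]
v[mid]=5<9: swap v[3],v[4]; lo=4,mid=5 → [2, 4, 8, 5, 9, 14, 12]
end: lo=4, hi=4; v = [2, 4, 8, 5, 9, 14, 12]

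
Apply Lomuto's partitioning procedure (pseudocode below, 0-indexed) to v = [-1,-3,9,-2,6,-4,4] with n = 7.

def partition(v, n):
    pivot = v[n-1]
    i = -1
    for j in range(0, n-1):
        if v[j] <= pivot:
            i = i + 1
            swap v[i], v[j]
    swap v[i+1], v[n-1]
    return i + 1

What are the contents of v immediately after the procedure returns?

pivot = v[6] = 4; i = -1
j=0: v[0]=-1 ≤ 4 → i=0, swap v[0],v[0] (no change) → [-1,-3,9,-2,6,-4,4]
j=1: v[1]=-3 ≤ 4 → i=1, swap v[1],v[1] (no change) → [-1,-3,9,-2,6,-4,4]
j=2: v[2]=9 > 4 → no swap
j=3: v[3]=-2 ≤ 4 → i=2, swap v[2],v[3] → [-1,-3,-2,9,6,-4,4]
j=4: v[4]=6 > 4 → no swap
j=5: v[5]=-4 ≤ 4 → i=3, swap v[3],v[5] → [-1,-3,-2,-4,6,9,4]
final swap v[4],v[6] → [-1,-3,-2,-4,4,9,6]; return 4

[-1,-3,-2,-4,4,9,6]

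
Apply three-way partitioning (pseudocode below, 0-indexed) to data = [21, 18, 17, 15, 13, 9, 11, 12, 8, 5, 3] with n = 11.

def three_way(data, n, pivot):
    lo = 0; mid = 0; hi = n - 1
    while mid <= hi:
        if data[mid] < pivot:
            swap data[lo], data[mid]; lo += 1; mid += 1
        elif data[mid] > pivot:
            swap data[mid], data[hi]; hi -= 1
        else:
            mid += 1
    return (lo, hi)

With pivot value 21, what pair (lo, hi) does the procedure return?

(10, 10)

pivot = 21; lo=0, mid=0, hi=10
data[mid]=21=21: mid=1
data[mid]=18<21: swap data[0],data[1]; lo=1,mid=2 → [18, 21, 17, 15, 13, 9, 11, 12, 8, 5, 3]
data[mid]=17<21: swap data[1],data[2]; lo=2,mid=3 → [18, 17, 21, 15, 13, 9, 11, 12, 8, 5, 3]
data[mid]=15<21: swap data[2],data[3]; lo=3,mid=4 → [18, 17, 15, 21, 13, 9, 11, 12, 8, 5, 3]
data[mid]=13<21: swap data[3],data[4]; lo=4,mid=5 → [18, 17, 15, 13, 21, 9, 11, 12, 8, 5, 3]
data[mid]=9<21: swap data[4],data[5]; lo=5,mid=6 → [18, 17, 15, 13, 9, 21, 11, 12, 8, 5, 3]
data[mid]=11<21: swap data[5],data[6]; lo=6,mid=7 → [18, 17, 15, 13, 9, 11, 21, 12, 8, 5, 3]
data[mid]=12<21: swap data[6],data[7]; lo=7,mid=8 → [18, 17, 15, 13, 9, 11, 12, 21, 8, 5, 3]
data[mid]=8<21: swap data[7],data[8]; lo=8,mid=9 → [18, 17, 15, 13, 9, 11, 12, 8, 21, 5, 3]
data[mid]=5<21: swap data[8],data[9]; lo=9,mid=10 → [18, 17, 15, 13, 9, 11, 12, 8, 5, 21, 3]
data[mid]=3<21: swap data[9],data[10]; lo=10,mid=11 → [18, 17, 15, 13, 9, 11, 12, 8, 5, 3, 21]
end: lo=10, hi=10; data = [18, 17, 15, 13, 9, 11, 12, 8, 5, 3, 21]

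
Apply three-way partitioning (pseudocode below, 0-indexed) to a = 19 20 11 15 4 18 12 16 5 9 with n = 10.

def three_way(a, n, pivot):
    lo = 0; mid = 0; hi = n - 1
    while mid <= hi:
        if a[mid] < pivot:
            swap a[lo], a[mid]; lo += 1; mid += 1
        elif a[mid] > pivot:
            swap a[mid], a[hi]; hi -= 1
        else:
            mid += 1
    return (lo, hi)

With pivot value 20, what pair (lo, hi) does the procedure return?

(9, 9)

lo=0 mid=0 hi=9
19<20: swap(0,0), lo=1 mid=1 ⇒ 19 20 11 15 4 18 12 16 5 9
20=20: mid=2
11<20: swap(1,2), lo=2 mid=3 ⇒ 19 11 20 15 4 18 12 16 5 9
15<20: swap(2,3), lo=3 mid=4 ⇒ 19 11 15 20 4 18 12 16 5 9
4<20: swap(3,4), lo=4 mid=5 ⇒ 19 11 15 4 20 18 12 16 5 9
18<20: swap(4,5), lo=5 mid=6 ⇒ 19 11 15 4 18 20 12 16 5 9
12<20: swap(5,6), lo=6 mid=7 ⇒ 19 11 15 4 18 12 20 16 5 9
16<20: swap(6,7), lo=7 mid=8 ⇒ 19 11 15 4 18 12 16 20 5 9
5<20: swap(7,8), lo=8 mid=9 ⇒ 19 11 15 4 18 12 16 5 20 9
9<20: swap(8,9), lo=9 mid=10 ⇒ 19 11 15 4 18 12 16 5 9 20
done. lo=9 hi=9; a=19 11 15 4 18 12 16 5 9 20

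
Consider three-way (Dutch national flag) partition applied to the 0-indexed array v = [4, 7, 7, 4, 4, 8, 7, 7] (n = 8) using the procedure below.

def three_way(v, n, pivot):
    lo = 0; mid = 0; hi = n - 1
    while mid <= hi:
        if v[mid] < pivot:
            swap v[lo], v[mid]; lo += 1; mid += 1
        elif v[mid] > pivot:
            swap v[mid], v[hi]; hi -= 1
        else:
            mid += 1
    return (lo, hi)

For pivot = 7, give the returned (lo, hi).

(3, 6)

lo=0 mid=0 hi=7
4<7: swap(0,0), lo=1 mid=1 ⇒ [4, 7, 7, 4, 4, 8, 7, 7]
7=7: mid=2
7=7: mid=3
4<7: swap(1,3), lo=2 mid=4 ⇒ [4, 4, 7, 7, 4, 8, 7, 7]
4<7: swap(2,4), lo=3 mid=5 ⇒ [4, 4, 4, 7, 7, 8, 7, 7]
8>7: swap(5,7), hi=6 ⇒ [4, 4, 4, 7, 7, 7, 7, 8]
7=7: mid=6
7=7: mid=7
done. lo=3 hi=6; v=[4, 4, 4, 7, 7, 7, 7, 8]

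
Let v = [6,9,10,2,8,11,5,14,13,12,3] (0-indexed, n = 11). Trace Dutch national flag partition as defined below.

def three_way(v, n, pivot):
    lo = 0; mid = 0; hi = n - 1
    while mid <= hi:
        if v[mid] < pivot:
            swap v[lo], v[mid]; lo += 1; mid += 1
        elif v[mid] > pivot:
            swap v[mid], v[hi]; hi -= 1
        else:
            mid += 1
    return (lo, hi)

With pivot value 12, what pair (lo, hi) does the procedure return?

pivot = 12; lo=0, mid=0, hi=10
v[mid]=6<12: swap v[0],v[0]; lo=1,mid=1 → [6,9,10,2,8,11,5,14,13,12,3]
v[mid]=9<12: swap v[1],v[1]; lo=2,mid=2 → [6,9,10,2,8,11,5,14,13,12,3]
v[mid]=10<12: swap v[2],v[2]; lo=3,mid=3 → [6,9,10,2,8,11,5,14,13,12,3]
v[mid]=2<12: swap v[3],v[3]; lo=4,mid=4 → [6,9,10,2,8,11,5,14,13,12,3]
v[mid]=8<12: swap v[4],v[4]; lo=5,mid=5 → [6,9,10,2,8,11,5,14,13,12,3]
v[mid]=11<12: swap v[5],v[5]; lo=6,mid=6 → [6,9,10,2,8,11,5,14,13,12,3]
v[mid]=5<12: swap v[6],v[6]; lo=7,mid=7 → [6,9,10,2,8,11,5,14,13,12,3]
v[mid]=14>12: swap v[7],v[10]; hi=9 → [6,9,10,2,8,11,5,3,13,12,14]
v[mid]=3<12: swap v[7],v[7]; lo=8,mid=8 → [6,9,10,2,8,11,5,3,13,12,14]
v[mid]=13>12: swap v[8],v[9]; hi=8 → [6,9,10,2,8,11,5,3,12,13,14]
v[mid]=12=12: mid=9
end: lo=8, hi=8; v = [6,9,10,2,8,11,5,3,12,13,14]

(8, 8)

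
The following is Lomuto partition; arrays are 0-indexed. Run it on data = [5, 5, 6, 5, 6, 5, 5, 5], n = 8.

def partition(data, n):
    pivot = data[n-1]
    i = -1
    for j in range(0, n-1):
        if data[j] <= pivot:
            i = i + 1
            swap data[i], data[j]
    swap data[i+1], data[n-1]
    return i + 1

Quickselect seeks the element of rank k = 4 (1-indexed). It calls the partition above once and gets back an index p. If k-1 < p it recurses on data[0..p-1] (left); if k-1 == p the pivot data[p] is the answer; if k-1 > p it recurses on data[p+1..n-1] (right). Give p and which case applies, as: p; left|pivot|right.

pivot=5, i=-1
j=0: 5≤5, i=0, swap(0,0) ⇒ [5, 5, 6, 5, 6, 5, 5, 5]
j=1: 5≤5, i=1, swap(1,1) ⇒ [5, 5, 6, 5, 6, 5, 5, 5]
j=2: 6>5, skip
j=3: 5≤5, i=2, swap(2,3) ⇒ [5, 5, 5, 6, 6, 5, 5, 5]
j=4: 6>5, skip
j=5: 5≤5, i=3, swap(3,5) ⇒ [5, 5, 5, 5, 6, 6, 5, 5]
j=6: 5≤5, i=4, swap(4,6) ⇒ [5, 5, 5, 5, 5, 6, 6, 5]
swap(5,7) ⇒ [5, 5, 5, 5, 5, 5, 6, 6]; return 5
p = 5; k-1 = 3 < 5 ⇒ left

5; left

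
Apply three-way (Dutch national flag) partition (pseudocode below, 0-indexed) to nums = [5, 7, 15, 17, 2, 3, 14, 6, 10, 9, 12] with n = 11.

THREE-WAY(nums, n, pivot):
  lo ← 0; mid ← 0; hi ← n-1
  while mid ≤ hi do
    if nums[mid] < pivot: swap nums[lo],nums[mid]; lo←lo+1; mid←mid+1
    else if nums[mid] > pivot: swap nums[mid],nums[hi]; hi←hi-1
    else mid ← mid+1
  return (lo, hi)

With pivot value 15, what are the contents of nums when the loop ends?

[5, 7, 12, 2, 3, 14, 6, 10, 9, 15, 17]

lo=0 mid=0 hi=10
5<15: swap(0,0), lo=1 mid=1 ⇒ [5, 7, 15, 17, 2, 3, 14, 6, 10, 9, 12]
7<15: swap(1,1), lo=2 mid=2 ⇒ [5, 7, 15, 17, 2, 3, 14, 6, 10, 9, 12]
15=15: mid=3
17>15: swap(3,10), hi=9 ⇒ [5, 7, 15, 12, 2, 3, 14, 6, 10, 9, 17]
12<15: swap(2,3), lo=3 mid=4 ⇒ [5, 7, 12, 15, 2, 3, 14, 6, 10, 9, 17]
2<15: swap(3,4), lo=4 mid=5 ⇒ [5, 7, 12, 2, 15, 3, 14, 6, 10, 9, 17]
3<15: swap(4,5), lo=5 mid=6 ⇒ [5, 7, 12, 2, 3, 15, 14, 6, 10, 9, 17]
14<15: swap(5,6), lo=6 mid=7 ⇒ [5, 7, 12, 2, 3, 14, 15, 6, 10, 9, 17]
6<15: swap(6,7), lo=7 mid=8 ⇒ [5, 7, 12, 2, 3, 14, 6, 15, 10, 9, 17]
10<15: swap(7,8), lo=8 mid=9 ⇒ [5, 7, 12, 2, 3, 14, 6, 10, 15, 9, 17]
9<15: swap(8,9), lo=9 mid=10 ⇒ [5, 7, 12, 2, 3, 14, 6, 10, 9, 15, 17]
done. lo=9 hi=9; nums=[5, 7, 12, 2, 3, 14, 6, 10, 9, 15, 17]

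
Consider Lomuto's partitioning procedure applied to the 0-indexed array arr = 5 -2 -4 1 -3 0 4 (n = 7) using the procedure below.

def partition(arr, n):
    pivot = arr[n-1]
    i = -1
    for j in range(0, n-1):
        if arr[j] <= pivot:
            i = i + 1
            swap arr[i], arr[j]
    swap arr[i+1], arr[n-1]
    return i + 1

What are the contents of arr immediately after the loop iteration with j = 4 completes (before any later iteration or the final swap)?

-2 -4 1 -3 5 0 4

pivot = arr[6] = 4; i = -1
j=0: arr[0]=5 > 4 → no swap
j=1: arr[1]=-2 ≤ 4 → i=0, swap arr[0],arr[1] → -2 5 -4 1 -3 0 4
j=2: arr[2]=-4 ≤ 4 → i=1, swap arr[1],arr[2] → -2 -4 5 1 -3 0 4
j=3: arr[3]=1 ≤ 4 → i=2, swap arr[2],arr[3] → -2 -4 1 5 -3 0 4
j=4: arr[4]=-3 ≤ 4 → i=3, swap arr[3],arr[4] → -2 -4 1 -3 5 0 4
(after j=4) arr = -2 -4 1 -3 5 0 4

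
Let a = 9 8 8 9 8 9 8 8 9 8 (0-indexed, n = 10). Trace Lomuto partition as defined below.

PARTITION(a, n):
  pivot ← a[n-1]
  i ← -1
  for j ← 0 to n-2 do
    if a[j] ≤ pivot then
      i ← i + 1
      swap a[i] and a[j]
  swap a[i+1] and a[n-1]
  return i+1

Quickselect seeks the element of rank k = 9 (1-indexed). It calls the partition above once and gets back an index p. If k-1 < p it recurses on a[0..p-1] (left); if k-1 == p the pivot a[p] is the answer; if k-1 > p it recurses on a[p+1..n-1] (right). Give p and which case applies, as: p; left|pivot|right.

5; right

pivot = a[9] = 8; i = -1
j=0: a[0]=9 > 8 → no swap
j=1: a[1]=8 ≤ 8 → i=0, swap a[0],a[1] → 8 9 8 9 8 9 8 8 9 8
j=2: a[2]=8 ≤ 8 → i=1, swap a[1],a[2] → 8 8 9 9 8 9 8 8 9 8
j=3: a[3]=9 > 8 → no swap
j=4: a[4]=8 ≤ 8 → i=2, swap a[2],a[4] → 8 8 8 9 9 9 8 8 9 8
j=5: a[5]=9 > 8 → no swap
j=6: a[6]=8 ≤ 8 → i=3, swap a[3],a[6] → 8 8 8 8 9 9 9 8 9 8
j=7: a[7]=8 ≤ 8 → i=4, swap a[4],a[7] → 8 8 8 8 8 9 9 9 9 8
j=8: a[8]=9 > 8 → no swap
final swap a[5],a[9] → 8 8 8 8 8 8 9 9 9 9; return 5
p = 5; k-1 = 8 > 5 ⇒ right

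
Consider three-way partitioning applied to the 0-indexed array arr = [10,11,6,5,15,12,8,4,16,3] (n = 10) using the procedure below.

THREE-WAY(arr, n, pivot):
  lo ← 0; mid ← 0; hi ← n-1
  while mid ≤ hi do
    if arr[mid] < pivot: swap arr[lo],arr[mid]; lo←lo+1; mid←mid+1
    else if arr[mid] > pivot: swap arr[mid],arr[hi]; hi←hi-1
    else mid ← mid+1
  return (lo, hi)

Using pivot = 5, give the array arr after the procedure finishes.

pivot = 5; lo=0, mid=0, hi=9
arr[mid]=10>5: swap arr[0],arr[9]; hi=8 → [3,11,6,5,15,12,8,4,16,10]
arr[mid]=3<5: swap arr[0],arr[0]; lo=1,mid=1 → [3,11,6,5,15,12,8,4,16,10]
arr[mid]=11>5: swap arr[1],arr[8]; hi=7 → [3,16,6,5,15,12,8,4,11,10]
arr[mid]=16>5: swap arr[1],arr[7]; hi=6 → [3,4,6,5,15,12,8,16,11,10]
arr[mid]=4<5: swap arr[1],arr[1]; lo=2,mid=2 → [3,4,6,5,15,12,8,16,11,10]
arr[mid]=6>5: swap arr[2],arr[6]; hi=5 → [3,4,8,5,15,12,6,16,11,10]
arr[mid]=8>5: swap arr[2],arr[5]; hi=4 → [3,4,12,5,15,8,6,16,11,10]
arr[mid]=12>5: swap arr[2],arr[4]; hi=3 → [3,4,15,5,12,8,6,16,11,10]
arr[mid]=15>5: swap arr[2],arr[3]; hi=2 → [3,4,5,15,12,8,6,16,11,10]
arr[mid]=5=5: mid=3
end: lo=2, hi=2; arr = [3,4,5,15,12,8,6,16,11,10]

[3,4,5,15,12,8,6,16,11,10]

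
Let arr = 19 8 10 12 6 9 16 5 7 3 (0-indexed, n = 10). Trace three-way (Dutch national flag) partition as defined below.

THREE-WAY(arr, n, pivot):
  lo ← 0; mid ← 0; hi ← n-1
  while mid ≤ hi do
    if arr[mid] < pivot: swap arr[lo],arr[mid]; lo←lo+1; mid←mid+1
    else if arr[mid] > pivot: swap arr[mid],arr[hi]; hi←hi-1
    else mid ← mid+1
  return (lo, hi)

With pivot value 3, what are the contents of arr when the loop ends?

3 10 12 6 9 16 5 7 8 19

lo=0 mid=0 hi=9
19>3: swap(0,9), hi=8 ⇒ 3 8 10 12 6 9 16 5 7 19
3=3: mid=1
8>3: swap(1,8), hi=7 ⇒ 3 7 10 12 6 9 16 5 8 19
7>3: swap(1,7), hi=6 ⇒ 3 5 10 12 6 9 16 7 8 19
5>3: swap(1,6), hi=5 ⇒ 3 16 10 12 6 9 5 7 8 19
16>3: swap(1,5), hi=4 ⇒ 3 9 10 12 6 16 5 7 8 19
9>3: swap(1,4), hi=3 ⇒ 3 6 10 12 9 16 5 7 8 19
6>3: swap(1,3), hi=2 ⇒ 3 12 10 6 9 16 5 7 8 19
12>3: swap(1,2), hi=1 ⇒ 3 10 12 6 9 16 5 7 8 19
10>3: swap(1,1), hi=0 ⇒ 3 10 12 6 9 16 5 7 8 19
done. lo=0 hi=0; arr=3 10 12 6 9 16 5 7 8 19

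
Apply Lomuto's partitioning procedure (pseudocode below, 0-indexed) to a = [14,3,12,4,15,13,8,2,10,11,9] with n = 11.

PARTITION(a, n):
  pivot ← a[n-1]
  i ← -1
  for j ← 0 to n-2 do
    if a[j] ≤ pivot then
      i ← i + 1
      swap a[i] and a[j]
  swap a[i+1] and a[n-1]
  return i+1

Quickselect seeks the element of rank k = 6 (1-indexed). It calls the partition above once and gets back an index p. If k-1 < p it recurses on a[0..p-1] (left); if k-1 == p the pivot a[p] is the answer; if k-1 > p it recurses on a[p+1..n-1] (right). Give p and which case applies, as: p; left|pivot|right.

pivot=9, i=-1
j=0: 14>9, skip
j=1: 3≤9, i=0, swap(0,1) ⇒ [3,14,12,4,15,13,8,2,10,11,9]
j=2: 12>9, skip
j=3: 4≤9, i=1, swap(1,3) ⇒ [3,4,12,14,15,13,8,2,10,11,9]
j=4: 15>9, skip
j=5: 13>9, skip
j=6: 8≤9, i=2, swap(2,6) ⇒ [3,4,8,14,15,13,12,2,10,11,9]
j=7: 2≤9, i=3, swap(3,7) ⇒ [3,4,8,2,15,13,12,14,10,11,9]
j=8: 10>9, skip
j=9: 11>9, skip
swap(4,10) ⇒ [3,4,8,2,9,13,12,14,10,11,15]; return 4
p = 4; k-1 = 5 > 4 ⇒ right

4; right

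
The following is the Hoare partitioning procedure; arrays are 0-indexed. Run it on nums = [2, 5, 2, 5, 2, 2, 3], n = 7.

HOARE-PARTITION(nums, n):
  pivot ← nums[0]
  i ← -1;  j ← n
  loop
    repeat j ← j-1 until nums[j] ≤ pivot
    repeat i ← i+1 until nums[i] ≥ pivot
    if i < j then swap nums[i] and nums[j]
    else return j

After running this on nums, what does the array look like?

[2, 2, 2, 5, 5, 2, 3]

pivot = nums[0] = 2; i = -1, j = 7
j→5 (nums[5]=2≤2), i→0 (nums[0]=2≥2); i<j, swap → [2, 5, 2, 5, 2, 2, 3]
j→4 (nums[4]=2≤2), i→1 (nums[1]=5≥2); i<j, swap → [2, 2, 2, 5, 5, 2, 3]
j→2, i→2; i≥j, return j=2. nums = [2, 2, 2, 5, 5, 2, 3]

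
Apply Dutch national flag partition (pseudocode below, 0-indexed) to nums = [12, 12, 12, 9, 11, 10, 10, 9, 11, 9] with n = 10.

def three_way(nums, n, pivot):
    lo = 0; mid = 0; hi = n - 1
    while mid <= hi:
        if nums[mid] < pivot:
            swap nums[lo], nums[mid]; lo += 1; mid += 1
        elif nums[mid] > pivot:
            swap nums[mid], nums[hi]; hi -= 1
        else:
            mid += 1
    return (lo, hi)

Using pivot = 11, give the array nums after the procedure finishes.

[9, 9, 9, 10, 10, 11, 11, 12, 12, 12]

lo=0 mid=0 hi=9
12>11: swap(0,9), hi=8 ⇒ [9, 12, 12, 9, 11, 10, 10, 9, 11, 12]
9<11: swap(0,0), lo=1 mid=1 ⇒ [9, 12, 12, 9, 11, 10, 10, 9, 11, 12]
12>11: swap(1,8), hi=7 ⇒ [9, 11, 12, 9, 11, 10, 10, 9, 12, 12]
11=11: mid=2
12>11: swap(2,7), hi=6 ⇒ [9, 11, 9, 9, 11, 10, 10, 12, 12, 12]
9<11: swap(1,2), lo=2 mid=3 ⇒ [9, 9, 11, 9, 11, 10, 10, 12, 12, 12]
9<11: swap(2,3), lo=3 mid=4 ⇒ [9, 9, 9, 11, 11, 10, 10, 12, 12, 12]
11=11: mid=5
10<11: swap(3,5), lo=4 mid=6 ⇒ [9, 9, 9, 10, 11, 11, 10, 12, 12, 12]
10<11: swap(4,6), lo=5 mid=7 ⇒ [9, 9, 9, 10, 10, 11, 11, 12, 12, 12]
done. lo=5 hi=6; nums=[9, 9, 9, 10, 10, 11, 11, 12, 12, 12]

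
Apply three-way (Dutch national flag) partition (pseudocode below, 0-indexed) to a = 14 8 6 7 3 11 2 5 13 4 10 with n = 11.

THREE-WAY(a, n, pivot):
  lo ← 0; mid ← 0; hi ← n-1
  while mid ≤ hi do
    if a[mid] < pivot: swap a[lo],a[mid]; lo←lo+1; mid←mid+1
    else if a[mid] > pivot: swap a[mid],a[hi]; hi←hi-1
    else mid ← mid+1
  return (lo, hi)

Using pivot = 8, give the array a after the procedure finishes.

lo=0 mid=0 hi=10
14>8: swap(0,10), hi=9 ⇒ 10 8 6 7 3 11 2 5 13 4 14
10>8: swap(0,9), hi=8 ⇒ 4 8 6 7 3 11 2 5 13 10 14
4<8: swap(0,0), lo=1 mid=1 ⇒ 4 8 6 7 3 11 2 5 13 10 14
8=8: mid=2
6<8: swap(1,2), lo=2 mid=3 ⇒ 4 6 8 7 3 11 2 5 13 10 14
7<8: swap(2,3), lo=3 mid=4 ⇒ 4 6 7 8 3 11 2 5 13 10 14
3<8: swap(3,4), lo=4 mid=5 ⇒ 4 6 7 3 8 11 2 5 13 10 14
11>8: swap(5,8), hi=7 ⇒ 4 6 7 3 8 13 2 5 11 10 14
13>8: swap(5,7), hi=6 ⇒ 4 6 7 3 8 5 2 13 11 10 14
5<8: swap(4,5), lo=5 mid=6 ⇒ 4 6 7 3 5 8 2 13 11 10 14
2<8: swap(5,6), lo=6 mid=7 ⇒ 4 6 7 3 5 2 8 13 11 10 14
done. lo=6 hi=6; a=4 6 7 3 5 2 8 13 11 10 14

4 6 7 3 5 2 8 13 11 10 14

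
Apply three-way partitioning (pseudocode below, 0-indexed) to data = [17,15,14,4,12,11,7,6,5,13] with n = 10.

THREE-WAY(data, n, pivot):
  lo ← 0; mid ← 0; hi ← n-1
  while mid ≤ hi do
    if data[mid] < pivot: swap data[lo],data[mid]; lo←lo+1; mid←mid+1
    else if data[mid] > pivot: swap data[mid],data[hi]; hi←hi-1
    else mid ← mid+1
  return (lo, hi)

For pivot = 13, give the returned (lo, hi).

pivot = 13; lo=0, mid=0, hi=9
data[mid]=17>13: swap data[0],data[9]; hi=8 → [13,15,14,4,12,11,7,6,5,17]
data[mid]=13=13: mid=1
data[mid]=15>13: swap data[1],data[8]; hi=7 → [13,5,14,4,12,11,7,6,15,17]
data[mid]=5<13: swap data[0],data[1]; lo=1,mid=2 → [5,13,14,4,12,11,7,6,15,17]
data[mid]=14>13: swap data[2],data[7]; hi=6 → [5,13,6,4,12,11,7,14,15,17]
data[mid]=6<13: swap data[1],data[2]; lo=2,mid=3 → [5,6,13,4,12,11,7,14,15,17]
data[mid]=4<13: swap data[2],data[3]; lo=3,mid=4 → [5,6,4,13,12,11,7,14,15,17]
data[mid]=12<13: swap data[3],data[4]; lo=4,mid=5 → [5,6,4,12,13,11,7,14,15,17]
data[mid]=11<13: swap data[4],data[5]; lo=5,mid=6 → [5,6,4,12,11,13,7,14,15,17]
data[mid]=7<13: swap data[5],data[6]; lo=6,mid=7 → [5,6,4,12,11,7,13,14,15,17]
end: lo=6, hi=6; data = [5,6,4,12,11,7,13,14,15,17]

(6, 6)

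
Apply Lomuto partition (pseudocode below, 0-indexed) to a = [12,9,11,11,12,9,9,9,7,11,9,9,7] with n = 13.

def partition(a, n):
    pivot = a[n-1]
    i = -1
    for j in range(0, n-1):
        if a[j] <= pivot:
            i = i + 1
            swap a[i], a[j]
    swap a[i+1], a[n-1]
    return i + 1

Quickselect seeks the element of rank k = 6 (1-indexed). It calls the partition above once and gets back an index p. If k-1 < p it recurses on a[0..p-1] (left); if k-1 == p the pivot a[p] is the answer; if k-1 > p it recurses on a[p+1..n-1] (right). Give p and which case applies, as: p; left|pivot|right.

1; right

pivot = a[12] = 7; i = -1
j=0: a[0]=12 > 7 → no swap
j=1: a[1]=9 > 7 → no swap
j=2: a[2]=11 > 7 → no swap
j=3: a[3]=11 > 7 → no swap
j=4: a[4]=12 > 7 → no swap
j=5: a[5]=9 > 7 → no swap
j=6: a[6]=9 > 7 → no swap
j=7: a[7]=9 > 7 → no swap
j=8: a[8]=7 ≤ 7 → i=0, swap a[0],a[8] → [7,9,11,11,12,9,9,9,12,11,9,9,7]
j=9: a[9]=11 > 7 → no swap
j=10: a[10]=9 > 7 → no swap
j=11: a[11]=9 > 7 → no swap
final swap a[1],a[12] → [7,7,11,11,12,9,9,9,12,11,9,9,9]; return 1
p = 1; k-1 = 5 > 1 ⇒ right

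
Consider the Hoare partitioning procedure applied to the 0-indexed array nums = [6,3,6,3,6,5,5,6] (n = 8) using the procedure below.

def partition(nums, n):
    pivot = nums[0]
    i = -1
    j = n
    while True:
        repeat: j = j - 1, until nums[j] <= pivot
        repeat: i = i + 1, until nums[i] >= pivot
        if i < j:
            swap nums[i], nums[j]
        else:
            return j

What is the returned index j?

pivot=6
j stops at 7 (6), i stops at 0 (6); swap ⇒ [6,3,6,3,6,5,5,6]
j stops at 6 (5), i stops at 2 (6); swap ⇒ [6,3,5,3,6,5,6,6]
j stops at 5 (5), i stops at 4 (6); swap ⇒ [6,3,5,3,5,6,6,6]
j stops at 4, i stops at 5; i≥j ⇒ return 4. nums=[6,3,5,3,5,6,6,6]

4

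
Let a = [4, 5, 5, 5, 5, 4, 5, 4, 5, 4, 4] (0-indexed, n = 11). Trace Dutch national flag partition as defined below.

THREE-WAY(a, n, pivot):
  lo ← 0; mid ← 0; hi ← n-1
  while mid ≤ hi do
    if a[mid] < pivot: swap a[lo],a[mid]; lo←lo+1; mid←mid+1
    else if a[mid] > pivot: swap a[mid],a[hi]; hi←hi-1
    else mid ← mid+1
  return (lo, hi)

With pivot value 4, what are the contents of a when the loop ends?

[4, 4, 4, 4, 4, 5, 5, 5, 5, 5, 5]

pivot = 4; lo=0, mid=0, hi=10
a[mid]=4=4: mid=1
a[mid]=5>4: swap a[1],a[10]; hi=9 → [4, 4, 5, 5, 5, 4, 5, 4, 5, 4, 5]
a[mid]=4=4: mid=2
a[mid]=5>4: swap a[2],a[9]; hi=8 → [4, 4, 4, 5, 5, 4, 5, 4, 5, 5, 5]
a[mid]=4=4: mid=3
a[mid]=5>4: swap a[3],a[8]; hi=7 → [4, 4, 4, 5, 5, 4, 5, 4, 5, 5, 5]
a[mid]=5>4: swap a[3],a[7]; hi=6 → [4, 4, 4, 4, 5, 4, 5, 5, 5, 5, 5]
a[mid]=4=4: mid=4
a[mid]=5>4: swap a[4],a[6]; hi=5 → [4, 4, 4, 4, 5, 4, 5, 5, 5, 5, 5]
a[mid]=5>4: swap a[4],a[5]; hi=4 → [4, 4, 4, 4, 4, 5, 5, 5, 5, 5, 5]
a[mid]=4=4: mid=5
end: lo=0, hi=4; a = [4, 4, 4, 4, 4, 5, 5, 5, 5, 5, 5]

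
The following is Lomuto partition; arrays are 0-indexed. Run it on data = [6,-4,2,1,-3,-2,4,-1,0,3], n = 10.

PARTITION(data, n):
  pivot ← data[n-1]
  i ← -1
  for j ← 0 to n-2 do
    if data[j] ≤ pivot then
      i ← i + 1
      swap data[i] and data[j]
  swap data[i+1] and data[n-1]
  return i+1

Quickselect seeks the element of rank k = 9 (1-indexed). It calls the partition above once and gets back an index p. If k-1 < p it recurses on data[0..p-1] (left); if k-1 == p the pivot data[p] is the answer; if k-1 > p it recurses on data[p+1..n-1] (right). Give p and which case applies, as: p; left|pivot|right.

pivot=3, i=-1
j=0: 6>3, skip
j=1: -4≤3, i=0, swap(0,1) ⇒ [-4,6,2,1,-3,-2,4,-1,0,3]
j=2: 2≤3, i=1, swap(1,2) ⇒ [-4,2,6,1,-3,-2,4,-1,0,3]
j=3: 1≤3, i=2, swap(2,3) ⇒ [-4,2,1,6,-3,-2,4,-1,0,3]
j=4: -3≤3, i=3, swap(3,4) ⇒ [-4,2,1,-3,6,-2,4,-1,0,3]
j=5: -2≤3, i=4, swap(4,5) ⇒ [-4,2,1,-3,-2,6,4,-1,0,3]
j=6: 4>3, skip
j=7: -1≤3, i=5, swap(5,7) ⇒ [-4,2,1,-3,-2,-1,4,6,0,3]
j=8: 0≤3, i=6, swap(6,8) ⇒ [-4,2,1,-3,-2,-1,0,6,4,3]
swap(7,9) ⇒ [-4,2,1,-3,-2,-1,0,3,4,6]; return 7
p = 7; k-1 = 8 > 7 ⇒ right

7; right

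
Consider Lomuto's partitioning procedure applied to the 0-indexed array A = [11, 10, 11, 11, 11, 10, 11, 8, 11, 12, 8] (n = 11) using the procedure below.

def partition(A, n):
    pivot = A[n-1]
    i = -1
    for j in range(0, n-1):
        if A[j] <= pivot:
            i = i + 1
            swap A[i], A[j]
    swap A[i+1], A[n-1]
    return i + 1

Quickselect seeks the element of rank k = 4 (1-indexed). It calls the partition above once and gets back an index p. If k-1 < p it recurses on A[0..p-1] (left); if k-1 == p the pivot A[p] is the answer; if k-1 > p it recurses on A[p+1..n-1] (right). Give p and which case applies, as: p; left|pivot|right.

1; right

pivot=8, i=-1
j=0: 11>8, skip
j=1: 10>8, skip
j=2: 11>8, skip
j=3: 11>8, skip
j=4: 11>8, skip
j=5: 10>8, skip
j=6: 11>8, skip
j=7: 8≤8, i=0, swap(0,7) ⇒ [8, 10, 11, 11, 11, 10, 11, 11, 11, 12, 8]
j=8: 11>8, skip
j=9: 12>8, skip
swap(1,10) ⇒ [8, 8, 11, 11, 11, 10, 11, 11, 11, 12, 10]; return 1
p = 1; k-1 = 3 > 1 ⇒ right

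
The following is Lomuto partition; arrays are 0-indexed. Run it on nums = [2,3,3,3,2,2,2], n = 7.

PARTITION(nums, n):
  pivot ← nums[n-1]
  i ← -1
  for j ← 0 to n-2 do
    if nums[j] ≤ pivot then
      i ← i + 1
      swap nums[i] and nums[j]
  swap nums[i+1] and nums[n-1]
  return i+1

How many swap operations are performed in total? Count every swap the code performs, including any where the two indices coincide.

4

pivot=2, i=-1
j=0: 2≤2, i=0, swap(0,0) ⇒ [2,3,3,3,2,2,2]
j=1: 3>2, skip
j=2: 3>2, skip
j=3: 3>2, skip
j=4: 2≤2, i=1, swap(1,4) ⇒ [2,2,3,3,3,2,2]
j=5: 2≤2, i=2, swap(2,5) ⇒ [2,2,2,3,3,3,2]
swap(3,6) ⇒ [2,2,2,2,3,3,3]; return 3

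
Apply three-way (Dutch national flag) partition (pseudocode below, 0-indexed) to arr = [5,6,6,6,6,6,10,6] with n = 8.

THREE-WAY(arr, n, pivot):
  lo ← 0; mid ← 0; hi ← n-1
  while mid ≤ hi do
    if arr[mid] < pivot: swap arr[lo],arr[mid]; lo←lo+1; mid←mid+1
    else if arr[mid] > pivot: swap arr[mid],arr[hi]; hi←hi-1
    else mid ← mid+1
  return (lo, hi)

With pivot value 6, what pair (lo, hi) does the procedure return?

(1, 6)

lo=0 mid=0 hi=7
5<6: swap(0,0), lo=1 mid=1 ⇒ [5,6,6,6,6,6,10,6]
6=6: mid=2
6=6: mid=3
6=6: mid=4
6=6: mid=5
6=6: mid=6
10>6: swap(6,7), hi=6 ⇒ [5,6,6,6,6,6,6,10]
6=6: mid=7
done. lo=1 hi=6; arr=[5,6,6,6,6,6,6,10]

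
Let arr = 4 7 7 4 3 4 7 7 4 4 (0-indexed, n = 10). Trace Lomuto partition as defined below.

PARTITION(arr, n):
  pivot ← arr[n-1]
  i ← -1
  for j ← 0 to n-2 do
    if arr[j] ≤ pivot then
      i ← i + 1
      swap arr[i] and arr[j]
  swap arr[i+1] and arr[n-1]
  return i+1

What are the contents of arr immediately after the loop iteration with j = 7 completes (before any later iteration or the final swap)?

pivot = arr[9] = 4; i = -1
j=0: arr[0]=4 ≤ 4 → i=0, swap arr[0],arr[0] (no change) → 4 7 7 4 3 4 7 7 4 4
j=1: arr[1]=7 > 4 → no swap
j=2: arr[2]=7 > 4 → no swap
j=3: arr[3]=4 ≤ 4 → i=1, swap arr[1],arr[3] → 4 4 7 7 3 4 7 7 4 4
j=4: arr[4]=3 ≤ 4 → i=2, swap arr[2],arr[4] → 4 4 3 7 7 4 7 7 4 4
j=5: arr[5]=4 ≤ 4 → i=3, swap arr[3],arr[5] → 4 4 3 4 7 7 7 7 4 4
j=6: arr[6]=7 > 4 → no swap
j=7: arr[7]=7 > 4 → no swap
(after j=7) arr = 4 4 3 4 7 7 7 7 4 4

4 4 3 4 7 7 7 7 4 4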